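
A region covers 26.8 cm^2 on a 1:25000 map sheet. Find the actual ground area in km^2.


ground_area = 26.8 * (25000/100)^2 = 1675000.0 m^2 = 1.675 km^2

1.675 km^2


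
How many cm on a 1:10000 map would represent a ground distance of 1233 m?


map_cm = 1233 * 100 / 10000 = 12.33 cm

12.33 cm


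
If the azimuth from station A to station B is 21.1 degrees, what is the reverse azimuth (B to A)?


back azimuth = (21.1 + 180) mod 360 = 201.1 degrees

201.1 degrees


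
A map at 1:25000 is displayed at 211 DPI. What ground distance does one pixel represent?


pixel_cm = 2.54 / 211 ≈ 0.012038 cm
ground = pixel_cm * 25000 / 100 = 2.54 * 25000 / (211 * 100) = 63500 / 21100 ≈ 3.01 m

3.01 m


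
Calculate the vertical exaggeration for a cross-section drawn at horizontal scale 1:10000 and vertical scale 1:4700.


VE = horizontal_scale / vertical_scale = 10000 / 4700 ≈ 2.1

2.1x


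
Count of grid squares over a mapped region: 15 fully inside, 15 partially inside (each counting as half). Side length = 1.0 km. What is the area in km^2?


effective squares = 15 + 15 * 0.5 = 22.5
area = 22.5 * 1.0 = 22.5 km^2

22.5 km^2


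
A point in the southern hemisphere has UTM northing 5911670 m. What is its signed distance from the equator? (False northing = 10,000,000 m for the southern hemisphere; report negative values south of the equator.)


For southern: actual = 5911670 - 10000000 = -4088330 m

-4088330 m


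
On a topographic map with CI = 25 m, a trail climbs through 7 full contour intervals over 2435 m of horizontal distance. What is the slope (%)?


elevation change = 7 * 25 = 175 m
slope = 175 / 2435 * 100 = 7.2%

7.2%


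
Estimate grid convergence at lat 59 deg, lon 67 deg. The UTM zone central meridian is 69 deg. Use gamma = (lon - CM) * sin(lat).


gamma = (67 - 69) * sin(59) = -2 * 0.857167 = -1.714 degrees

-1.714 degrees


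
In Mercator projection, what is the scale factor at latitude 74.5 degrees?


SF = 1 / cos(74.5) = 1 / 0.267238 = 3.742

3.742


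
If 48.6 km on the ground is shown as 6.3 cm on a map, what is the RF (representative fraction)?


ground = 48.6 km = 4860000 cm; RF denominator = ground / map = 4860000 / 6.3 ≈ 771429; RF = 1:771429

1:771429


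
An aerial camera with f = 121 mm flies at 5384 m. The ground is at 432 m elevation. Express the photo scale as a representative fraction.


scale = f / (H - h) = 121 mm / 4952 m = 121 / 4952000 = 1:40926

1:40926


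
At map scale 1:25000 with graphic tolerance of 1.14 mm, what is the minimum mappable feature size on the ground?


ground = 1.14 mm * 25000 / 1000 = 28.5 m

28.5 m


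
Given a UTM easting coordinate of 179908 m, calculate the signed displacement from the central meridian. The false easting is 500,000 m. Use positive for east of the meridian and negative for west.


displacement = 179908 - 500000 = -320092 m

-320092 m


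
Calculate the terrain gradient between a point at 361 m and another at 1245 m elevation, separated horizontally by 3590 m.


gradient = (1245 - 361) / 3590 = 884 / 3590 = 0.2462

0.2462


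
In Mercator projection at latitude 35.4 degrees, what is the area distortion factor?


area_distortion = 1/cos^2(35.4) = 1.505

1.505


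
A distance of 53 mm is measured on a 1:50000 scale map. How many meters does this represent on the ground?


ground = 53 mm * 50000 / 1000 = 2650.0 m

2650.0 m


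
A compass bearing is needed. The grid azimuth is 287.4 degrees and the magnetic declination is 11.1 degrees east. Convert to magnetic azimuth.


magnetic azimuth = grid azimuth - declination (east +ve)
mag_az = 287.4 - 11.1 = 276.3 degrees

276.3 degrees


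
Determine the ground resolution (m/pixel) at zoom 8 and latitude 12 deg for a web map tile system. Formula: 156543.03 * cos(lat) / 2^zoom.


res = 156543.03 * cos(12) / 2^8 = 156543.03 * 0.9781476 / 256 = 598.13 m/pixel

598.13 m/pixel


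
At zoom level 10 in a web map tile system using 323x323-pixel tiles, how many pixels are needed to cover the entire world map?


tiles per axis = 2^10 = 1024
total tiles = 1024^2 = 1048576
pixels per axis = 1024 * 323 = 330752
total pixels = 330752^2 = 109396885504

109396885504 pixels


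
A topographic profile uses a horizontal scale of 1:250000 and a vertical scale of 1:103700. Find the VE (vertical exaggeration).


VE = horizontal_scale / vertical_scale = 250000 / 103700 ≈ 2.4

2.4x


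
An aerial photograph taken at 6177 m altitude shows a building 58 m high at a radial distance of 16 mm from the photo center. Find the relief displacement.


d = h * r / H = 58 * 16 / 6177 = 0.15 mm

0.15 mm


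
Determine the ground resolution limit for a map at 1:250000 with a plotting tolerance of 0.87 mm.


ground = 0.87 mm * 250000 / 1000 = 217.5 m

217.5 m


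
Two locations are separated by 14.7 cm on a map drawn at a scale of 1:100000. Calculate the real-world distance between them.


ground = 14.7 cm * 100000 / 100 = 14700.0 m = 14.7 km

14.7 km


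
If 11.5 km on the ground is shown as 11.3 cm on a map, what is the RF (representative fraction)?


ground = 11.5 km = 1150000 cm; RF denominator = ground / map = 1150000 / 11.3 ≈ 101770; RF = 1:101770

1:101770


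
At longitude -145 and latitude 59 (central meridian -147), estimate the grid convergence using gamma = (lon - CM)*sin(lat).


gamma = (-145 - -147) * sin(59) = 2 * 0.857167 = 1.714 degrees

1.714 degrees


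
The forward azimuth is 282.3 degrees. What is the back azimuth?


back azimuth = (282.3 + 180) mod 360 = 102.3 degrees

102.3 degrees


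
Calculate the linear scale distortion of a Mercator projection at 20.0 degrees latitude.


SF = 1 / cos(20.0) = 1 / 0.939693 = 1.064

1.064


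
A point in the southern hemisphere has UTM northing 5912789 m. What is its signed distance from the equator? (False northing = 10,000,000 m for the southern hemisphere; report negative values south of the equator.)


For southern: actual = 5912789 - 10000000 = -4087211 m

-4087211 m


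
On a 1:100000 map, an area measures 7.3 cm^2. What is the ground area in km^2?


ground_area = 7.3 * (100000/100)^2 = 7300000.0 m^2 = 7.3 km^2

7.3 km^2


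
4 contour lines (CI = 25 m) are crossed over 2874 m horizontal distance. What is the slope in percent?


elevation change = 4 * 25 = 100 m
slope = 100 / 2874 * 100 = 3.5%

3.5%


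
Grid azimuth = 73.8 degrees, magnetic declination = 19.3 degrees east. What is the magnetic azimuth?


magnetic azimuth = grid azimuth - declination (east +ve)
mag_az = 73.8 - 19.3 = 54.5 degrees

54.5 degrees


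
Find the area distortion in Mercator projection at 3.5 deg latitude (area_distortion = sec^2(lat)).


area_distortion = 1/cos^2(3.5) = 1.004

1.004


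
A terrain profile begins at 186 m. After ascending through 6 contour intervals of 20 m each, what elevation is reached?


elevation = 186 + 6 * 20 = 306 m

306 m


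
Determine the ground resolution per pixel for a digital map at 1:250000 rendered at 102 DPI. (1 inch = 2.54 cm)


pixel_cm = 2.54 / 102 ≈ 0.024902 cm
ground = pixel_cm * 250000 / 100 = 2.54 * 250000 / (102 * 100) = 635000 / 10200 ≈ 62.25 m

62.25 m


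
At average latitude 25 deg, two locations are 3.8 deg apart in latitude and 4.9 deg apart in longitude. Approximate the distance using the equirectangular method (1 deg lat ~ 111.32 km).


dlat_km = 3.8 * 111.32 = 423.016
dlon_km = 4.9 * 111.32 * cos(25) ≈ 494.362
dist = sqrt(423.016^2 + 494.362^2) ≈ 650.6 km

650.6 km


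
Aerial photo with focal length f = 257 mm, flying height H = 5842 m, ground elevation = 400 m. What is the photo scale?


scale = f / (H - h) = 257 mm / 5442 m = 257 / 5442000 = 1:21175

1:21175


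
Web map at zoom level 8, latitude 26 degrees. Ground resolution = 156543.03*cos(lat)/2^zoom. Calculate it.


res = 156543.03 * cos(26) / 2^8 = 156543.03 * 0.89879405 / 256 = 549.61 m/pixel

549.61 m/pixel


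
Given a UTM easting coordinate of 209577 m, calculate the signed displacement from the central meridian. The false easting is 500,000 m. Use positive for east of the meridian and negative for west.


displacement = 209577 - 500000 = -290423 m

-290423 m


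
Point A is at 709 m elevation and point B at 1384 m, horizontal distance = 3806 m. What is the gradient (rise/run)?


gradient = (1384 - 709) / 3806 = 675 / 3806 = 0.1774

0.1774


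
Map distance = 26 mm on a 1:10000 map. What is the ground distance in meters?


ground = 26 mm * 10000 / 1000 = 260.0 m

260.0 m


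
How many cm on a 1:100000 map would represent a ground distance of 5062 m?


map_cm = 5062 * 100 / 100000 = 5.062 cm ≈ 5.06 cm

5.06 cm


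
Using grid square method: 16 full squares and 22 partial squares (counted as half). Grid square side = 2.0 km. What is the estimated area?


effective squares = 16 + 22 * 0.5 = 27.0
area = 27.0 * 4.0 = 108.0 km^2

108.0 km^2


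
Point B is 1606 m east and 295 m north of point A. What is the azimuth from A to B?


az = atan2(1606, 295) = 79.6 deg
adjusted to 0-360: 79.6 degrees

79.6 degrees


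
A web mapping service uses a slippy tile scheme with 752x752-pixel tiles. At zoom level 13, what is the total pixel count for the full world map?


tiles per axis = 2^13 = 8192
total tiles = 8192^2 = 67108864
pixels per axis = 8192 * 752 = 6160384
total pixels = 6160384^2 = 37950331027456

37950331027456 pixels


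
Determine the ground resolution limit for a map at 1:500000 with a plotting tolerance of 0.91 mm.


ground = 0.91 mm * 500000 / 1000 = 455.0 m

455.0 m


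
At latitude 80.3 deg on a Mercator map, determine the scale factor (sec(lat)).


SF = 1 / cos(80.3) = 1 / 0.168489 = 5.935

5.935


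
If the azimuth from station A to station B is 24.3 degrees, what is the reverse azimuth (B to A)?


back azimuth = (24.3 + 180) mod 360 = 204.3 degrees

204.3 degrees


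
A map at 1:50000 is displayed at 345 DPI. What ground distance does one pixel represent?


pixel_cm = 2.54 / 345 ≈ 0.007362 cm
ground = pixel_cm * 50000 / 100 = 2.54 * 50000 / (345 * 100) = 127000 / 34500 ≈ 3.68 m

3.68 m


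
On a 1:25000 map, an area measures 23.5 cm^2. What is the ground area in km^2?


ground_area = 23.5 * (25000/100)^2 = 1468750.0 m^2 = 1.46875 km^2 ≈ 1.469 km^2

1.469 km^2


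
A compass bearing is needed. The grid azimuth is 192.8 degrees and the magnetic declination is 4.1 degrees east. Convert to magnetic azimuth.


magnetic azimuth = grid azimuth - declination (east +ve)
mag_az = 192.8 - 4.1 = 188.7 degrees

188.7 degrees


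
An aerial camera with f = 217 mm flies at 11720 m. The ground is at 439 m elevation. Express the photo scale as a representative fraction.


scale = f / (H - h) = 217 mm / 11281 m = 217 / 11281000 = 1:51986

1:51986


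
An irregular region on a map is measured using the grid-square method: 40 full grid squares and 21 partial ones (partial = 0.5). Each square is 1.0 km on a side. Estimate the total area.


effective squares = 40 + 21 * 0.5 = 50.5
area = 50.5 * 1.0 = 50.5 km^2

50.5 km^2


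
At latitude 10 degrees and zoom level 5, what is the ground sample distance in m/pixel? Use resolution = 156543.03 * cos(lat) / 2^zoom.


res = 156543.03 * cos(10) / 2^5 = 156543.03 * 0.98480775 / 32 = 4817.65 m/pixel

4817.65 m/pixel


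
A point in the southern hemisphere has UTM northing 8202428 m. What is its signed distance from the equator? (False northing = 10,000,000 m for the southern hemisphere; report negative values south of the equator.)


For southern: actual = 8202428 - 10000000 = -1797572 m

-1797572 m


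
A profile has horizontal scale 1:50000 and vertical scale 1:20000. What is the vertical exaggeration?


VE = horizontal_scale / vertical_scale = 50000 / 20000 = 2.5

2.5x


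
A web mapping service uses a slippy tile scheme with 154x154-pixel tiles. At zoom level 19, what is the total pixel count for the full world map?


tiles per axis = 2^19 = 524288
total tiles = 524288^2 = 274877906944
pixels per axis = 524288 * 154 = 80740352
total pixels = 80740352^2 = 6519004441083904

6519004441083904 pixels


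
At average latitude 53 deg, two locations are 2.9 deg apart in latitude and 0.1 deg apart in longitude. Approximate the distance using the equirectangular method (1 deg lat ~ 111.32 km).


dlat_km = 2.9 * 111.32 = 322.828
dlon_km = 0.1 * 111.32 * cos(53) ≈ 6.699
dist = sqrt(322.828^2 + 6.699^2) ≈ 322.9 km

322.9 km


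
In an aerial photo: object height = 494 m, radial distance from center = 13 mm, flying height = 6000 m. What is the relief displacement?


d = h * r / H = 494 * 13 / 6000 = 1.07 mm

1.07 mm


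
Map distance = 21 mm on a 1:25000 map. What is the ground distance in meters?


ground = 21 mm * 25000 / 1000 = 525.0 m

525.0 m


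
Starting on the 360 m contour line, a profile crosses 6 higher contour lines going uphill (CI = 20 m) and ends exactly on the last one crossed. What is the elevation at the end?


elevation = 360 + 6 * 20 = 480 m

480 m


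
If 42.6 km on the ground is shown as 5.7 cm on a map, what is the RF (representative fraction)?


ground = 42.6 km = 4260000 cm; RF denominator = ground / map = 4260000 / 5.7 ≈ 747368; RF = 1:747368

1:747368


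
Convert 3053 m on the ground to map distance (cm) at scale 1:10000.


map_cm = 3053 * 100 / 10000 = 30.53 cm

30.53 cm


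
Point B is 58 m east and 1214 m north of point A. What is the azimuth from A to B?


az = atan2(58, 1214) = 2.7 deg
adjusted to 0-360: 2.7 degrees

2.7 degrees


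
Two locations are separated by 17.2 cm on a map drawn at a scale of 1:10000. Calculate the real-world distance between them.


ground = 17.2 cm * 10000 / 100 = 1720.0 m = 1.72 km

1.72 km


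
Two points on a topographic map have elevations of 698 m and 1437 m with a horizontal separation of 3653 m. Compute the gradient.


gradient = (1437 - 698) / 3653 = 739 / 3653 = 0.2023

0.2023


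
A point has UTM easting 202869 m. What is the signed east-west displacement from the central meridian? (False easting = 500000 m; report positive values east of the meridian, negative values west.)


displacement = 202869 - 500000 = -297131 m

-297131 m


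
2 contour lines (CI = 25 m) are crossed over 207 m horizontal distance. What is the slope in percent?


elevation change = 2 * 25 = 50 m
slope = 50 / 207 * 100 = 24.2%

24.2%


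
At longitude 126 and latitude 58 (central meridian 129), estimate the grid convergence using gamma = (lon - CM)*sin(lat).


gamma = (126 - 129) * sin(58) = -3 * 0.848048 = -2.544 degrees

-2.544 degrees


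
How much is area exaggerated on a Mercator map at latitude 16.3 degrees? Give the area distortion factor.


area_distortion = 1/cos^2(16.3) = 1.086

1.086


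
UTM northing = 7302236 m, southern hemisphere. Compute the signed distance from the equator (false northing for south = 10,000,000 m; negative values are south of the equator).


For southern: actual = 7302236 - 10000000 = -2697764 m

-2697764 m


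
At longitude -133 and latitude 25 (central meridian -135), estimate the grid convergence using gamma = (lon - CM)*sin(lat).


gamma = (-133 - -135) * sin(25) = 2 * 0.422618 = 0.845 degrees

0.845 degrees


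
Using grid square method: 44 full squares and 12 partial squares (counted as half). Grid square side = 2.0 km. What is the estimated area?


effective squares = 44 + 12 * 0.5 = 50.0
area = 50.0 * 4.0 = 200.0 km^2

200.0 km^2


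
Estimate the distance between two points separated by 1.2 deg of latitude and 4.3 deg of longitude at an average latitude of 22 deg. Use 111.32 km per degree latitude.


dlat_km = 1.2 * 111.32 = 133.584
dlon_km = 4.3 * 111.32 * cos(22) ≈ 443.821
dist = sqrt(133.584^2 + 443.821^2) ≈ 463.5 km

463.5 km


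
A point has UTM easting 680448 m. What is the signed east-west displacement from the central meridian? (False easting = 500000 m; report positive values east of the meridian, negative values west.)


displacement = 680448 - 500000 = 180448 m

180448 m


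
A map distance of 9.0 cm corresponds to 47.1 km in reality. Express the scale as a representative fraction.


ground = 47.1 km = 4710000 cm; RF denominator = ground / map = 4710000 / 9.0 ≈ 523333; RF = 1:523333

1:523333


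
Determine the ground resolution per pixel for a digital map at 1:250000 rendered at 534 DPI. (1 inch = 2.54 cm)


pixel_cm = 2.54 / 534 ≈ 0.004757 cm
ground = pixel_cm * 250000 / 100 = 2.54 * 250000 / (534 * 100) = 635000 / 53400 ≈ 11.89 m

11.89 m


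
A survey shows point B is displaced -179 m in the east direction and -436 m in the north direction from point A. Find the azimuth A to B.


az = atan2(-179, -436) = -157.7 deg
adjusted to 0-360: 202.3 degrees

202.3 degrees


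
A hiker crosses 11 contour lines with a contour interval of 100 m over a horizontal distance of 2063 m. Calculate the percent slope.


elevation change = 11 * 100 = 1100 m
slope = 1100 / 2063 * 100 = 53.3%

53.3%


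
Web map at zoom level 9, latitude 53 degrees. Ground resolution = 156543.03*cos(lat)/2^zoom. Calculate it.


res = 156543.03 * cos(53) / 2^9 = 156543.03 * 0.60181502 / 512 = 184.0 m/pixel

184.0 m/pixel


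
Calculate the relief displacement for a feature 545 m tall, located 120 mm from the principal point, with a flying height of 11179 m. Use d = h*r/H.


d = h * r / H = 545 * 120 / 11179 = 5.85 mm

5.85 mm


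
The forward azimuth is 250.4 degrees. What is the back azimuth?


back azimuth = (250.4 + 180) mod 360 = 70.4 degrees

70.4 degrees


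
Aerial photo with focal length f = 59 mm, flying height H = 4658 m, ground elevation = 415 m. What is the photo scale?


scale = f / (H - h) = 59 mm / 4243 m = 59 / 4243000 = 1:71915

1:71915


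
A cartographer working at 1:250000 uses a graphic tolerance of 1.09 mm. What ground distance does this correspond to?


ground = 1.09 mm * 250000 / 1000 = 272.5 m

272.5 m


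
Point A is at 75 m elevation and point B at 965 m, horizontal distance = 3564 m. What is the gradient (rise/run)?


gradient = (965 - 75) / 3564 = 890 / 3564 = 0.2497

0.2497


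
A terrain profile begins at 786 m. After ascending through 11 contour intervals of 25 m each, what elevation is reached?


elevation = 786 + 11 * 25 = 1061 m

1061 m


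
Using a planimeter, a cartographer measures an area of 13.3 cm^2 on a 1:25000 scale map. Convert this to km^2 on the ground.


ground_area = 13.3 * (25000/100)^2 = 831250.0 m^2 = 0.83125 km^2 ≈ 0.831 km^2

0.831 km^2


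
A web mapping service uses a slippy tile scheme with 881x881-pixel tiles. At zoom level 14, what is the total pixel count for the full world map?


tiles per axis = 2^14 = 16384
total tiles = 16384^2 = 268435456
pixels per axis = 16384 * 881 = 14434304
total pixels = 14434304^2 = 208349131964416

208349131964416 pixels


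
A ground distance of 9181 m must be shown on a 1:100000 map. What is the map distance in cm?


map_cm = 9181 * 100 / 100000 = 9.181 cm ≈ 9.18 cm

9.18 cm


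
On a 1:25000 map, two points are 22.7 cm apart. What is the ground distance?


ground = 22.7 cm * 25000 / 100 = 5675.0 m = 5.675 km

5.675 km


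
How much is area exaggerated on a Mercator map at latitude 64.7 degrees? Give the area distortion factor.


area_distortion = 1/cos^2(64.7) = 5.475

5.475


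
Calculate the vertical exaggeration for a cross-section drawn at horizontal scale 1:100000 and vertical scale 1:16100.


VE = horizontal_scale / vertical_scale = 100000 / 16100 ≈ 6.2

6.2x


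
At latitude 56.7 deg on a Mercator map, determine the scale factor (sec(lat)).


SF = 1 / cos(56.7) = 1 / 0.549023 = 1.821

1.821


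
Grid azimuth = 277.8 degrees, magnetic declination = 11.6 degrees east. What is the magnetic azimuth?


magnetic azimuth = grid azimuth - declination (east +ve)
mag_az = 277.8 - 11.6 = 266.2 degrees

266.2 degrees


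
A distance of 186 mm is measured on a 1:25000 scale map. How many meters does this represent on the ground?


ground = 186 mm * 25000 / 1000 = 4650.0 m

4650.0 m


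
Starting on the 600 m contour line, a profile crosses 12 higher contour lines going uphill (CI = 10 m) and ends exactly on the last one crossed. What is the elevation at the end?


elevation = 600 + 12 * 10 = 720 m

720 m


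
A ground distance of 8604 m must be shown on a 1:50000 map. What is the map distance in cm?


map_cm = 8604 * 100 / 50000 = 17.208 cm ≈ 17.21 cm

17.21 cm


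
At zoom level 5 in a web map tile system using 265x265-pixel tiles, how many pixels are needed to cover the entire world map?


tiles per axis = 2^5 = 32
total tiles = 32^2 = 1024
pixels per axis = 32 * 265 = 8480
total pixels = 8480^2 = 71910400

71910400 pixels


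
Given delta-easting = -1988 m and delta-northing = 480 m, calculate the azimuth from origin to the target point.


az = atan2(-1988, 480) = -76.4 deg
adjusted to 0-360: 283.6 degrees

283.6 degrees


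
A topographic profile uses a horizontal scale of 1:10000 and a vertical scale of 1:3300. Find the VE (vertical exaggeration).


VE = horizontal_scale / vertical_scale = 10000 / 3300 ≈ 3.0

3.0x


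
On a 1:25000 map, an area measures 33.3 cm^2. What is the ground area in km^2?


ground_area = 33.3 * (25000/100)^2 = 2081250.0 m^2 = 2.08125 km^2 ≈ 2.081 km^2

2.081 km^2


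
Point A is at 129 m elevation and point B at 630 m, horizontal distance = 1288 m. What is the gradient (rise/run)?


gradient = (630 - 129) / 1288 = 501 / 1288 = 0.389

0.389


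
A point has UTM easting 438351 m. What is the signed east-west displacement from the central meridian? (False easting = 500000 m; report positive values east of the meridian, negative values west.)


displacement = 438351 - 500000 = -61649 m

-61649 m


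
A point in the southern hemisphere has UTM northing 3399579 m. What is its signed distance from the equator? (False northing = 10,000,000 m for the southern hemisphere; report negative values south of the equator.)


For southern: actual = 3399579 - 10000000 = -6600421 m

-6600421 m


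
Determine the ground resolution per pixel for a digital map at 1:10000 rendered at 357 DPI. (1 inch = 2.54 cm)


pixel_cm = 2.54 / 357 ≈ 0.007115 cm
ground = pixel_cm * 10000 / 100 = 2.54 * 10000 / (357 * 100) = 25400 / 35700 ≈ 0.71 m

0.71 m


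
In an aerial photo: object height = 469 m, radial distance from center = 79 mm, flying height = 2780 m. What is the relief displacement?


d = h * r / H = 469 * 79 / 2780 = 13.33 mm

13.33 mm


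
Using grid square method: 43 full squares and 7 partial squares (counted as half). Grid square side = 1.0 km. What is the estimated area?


effective squares = 43 + 7 * 0.5 = 46.5
area = 46.5 * 1.0 = 46.5 km^2

46.5 km^2


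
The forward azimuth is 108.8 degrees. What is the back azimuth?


back azimuth = (108.8 + 180) mod 360 = 288.8 degrees

288.8 degrees


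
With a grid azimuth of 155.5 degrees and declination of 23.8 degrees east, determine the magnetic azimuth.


magnetic azimuth = grid azimuth - declination (east +ve)
mag_az = 155.5 - 23.8 = 131.7 degrees

131.7 degrees


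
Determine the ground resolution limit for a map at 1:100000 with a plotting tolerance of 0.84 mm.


ground = 0.84 mm * 100000 / 1000 = 84.0 m

84.0 m


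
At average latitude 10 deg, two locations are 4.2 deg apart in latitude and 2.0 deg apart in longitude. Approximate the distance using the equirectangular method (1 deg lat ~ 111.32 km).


dlat_km = 4.2 * 111.32 = 467.544
dlon_km = 2.0 * 111.32 * cos(10) ≈ 219.258
dist = sqrt(467.544^2 + 219.258^2) ≈ 516.4 km

516.4 km


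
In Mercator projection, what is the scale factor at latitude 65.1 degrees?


SF = 1 / cos(65.1) = 1 / 0.421036 = 2.375

2.375


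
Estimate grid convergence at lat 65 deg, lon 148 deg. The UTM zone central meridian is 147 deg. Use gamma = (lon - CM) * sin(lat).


gamma = (148 - 147) * sin(65) = 1 * 0.906308 = 0.906 degrees

0.906 degrees


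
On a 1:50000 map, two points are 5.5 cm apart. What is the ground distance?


ground = 5.5 cm * 50000 / 100 = 2750.0 m = 2.75 km

2.75 km


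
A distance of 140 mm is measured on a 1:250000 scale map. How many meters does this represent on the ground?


ground = 140 mm * 250000 / 1000 = 35000.0 m

35000.0 m


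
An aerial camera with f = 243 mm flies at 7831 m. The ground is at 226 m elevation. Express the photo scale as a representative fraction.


scale = f / (H - h) = 243 mm / 7605 m = 243 / 7605000 = 1:31296

1:31296


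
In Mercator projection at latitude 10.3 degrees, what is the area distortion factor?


area_distortion = 1/cos^2(10.3) = 1.033

1.033


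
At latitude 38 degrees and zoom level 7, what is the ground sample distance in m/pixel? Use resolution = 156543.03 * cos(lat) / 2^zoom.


res = 156543.03 * cos(38) / 2^7 = 156543.03 * 0.78801075 / 128 = 963.73 m/pixel

963.73 m/pixel


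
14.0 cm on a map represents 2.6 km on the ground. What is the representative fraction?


ground = 2.6 km = 260000 cm; RF denominator = ground / map = 260000 / 14.0 ≈ 18571; RF = 1:18571

1:18571


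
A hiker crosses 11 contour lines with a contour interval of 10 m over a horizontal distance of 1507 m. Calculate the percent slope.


elevation change = 11 * 10 = 110 m
slope = 110 / 1507 * 100 = 7.3%

7.3%


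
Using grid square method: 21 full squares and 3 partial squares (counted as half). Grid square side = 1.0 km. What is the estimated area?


effective squares = 21 + 3 * 0.5 = 22.5
area = 22.5 * 1.0 = 22.5 km^2

22.5 km^2


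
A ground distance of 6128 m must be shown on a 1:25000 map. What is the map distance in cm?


map_cm = 6128 * 100 / 25000 = 24.512 cm ≈ 24.51 cm

24.51 cm


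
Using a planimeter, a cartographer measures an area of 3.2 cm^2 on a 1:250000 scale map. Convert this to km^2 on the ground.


ground_area = 3.2 * (250000/100)^2 = 20000000.0 m^2 = 20.0 km^2

20.0 km^2


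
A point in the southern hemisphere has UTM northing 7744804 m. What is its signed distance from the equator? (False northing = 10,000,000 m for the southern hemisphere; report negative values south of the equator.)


For southern: actual = 7744804 - 10000000 = -2255196 m

-2255196 m


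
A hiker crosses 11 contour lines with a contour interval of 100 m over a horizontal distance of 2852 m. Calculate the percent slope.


elevation change = 11 * 100 = 1100 m
slope = 1100 / 2852 * 100 = 38.6%

38.6%


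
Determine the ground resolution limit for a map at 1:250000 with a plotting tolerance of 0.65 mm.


ground = 0.65 mm * 250000 / 1000 = 162.5 m

162.5 m


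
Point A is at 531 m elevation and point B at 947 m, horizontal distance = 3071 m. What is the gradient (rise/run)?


gradient = (947 - 531) / 3071 = 416 / 3071 = 0.1355

0.1355


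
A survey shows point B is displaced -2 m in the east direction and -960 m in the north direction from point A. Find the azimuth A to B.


az = atan2(-2, -960) = -179.9 deg
adjusted to 0-360: 180.1 degrees

180.1 degrees


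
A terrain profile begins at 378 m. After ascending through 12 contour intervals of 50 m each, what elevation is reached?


elevation = 378 + 12 * 50 = 978 m

978 m


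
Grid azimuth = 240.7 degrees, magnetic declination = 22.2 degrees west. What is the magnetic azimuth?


magnetic azimuth = grid azimuth - declination (east +ve)
mag_az = 240.7 - -22.2 = 262.9 degrees

262.9 degrees


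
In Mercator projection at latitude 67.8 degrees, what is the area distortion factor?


area_distortion = 1/cos^2(67.8) = 7.005

7.005


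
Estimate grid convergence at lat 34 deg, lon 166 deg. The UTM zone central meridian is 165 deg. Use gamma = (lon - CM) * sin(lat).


gamma = (166 - 165) * sin(34) = 1 * 0.559193 = 0.559 degrees

0.559 degrees


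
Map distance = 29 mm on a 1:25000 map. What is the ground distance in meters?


ground = 29 mm * 25000 / 1000 = 725.0 m

725.0 m


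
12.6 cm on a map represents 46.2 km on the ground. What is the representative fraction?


ground = 46.2 km = 4620000 cm; RF denominator = ground / map = 4620000 / 12.6 ≈ 366667; RF = 1:366667

1:366667


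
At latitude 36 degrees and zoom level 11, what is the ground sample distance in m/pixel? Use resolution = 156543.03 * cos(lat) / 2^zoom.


res = 156543.03 * cos(36) / 2^11 = 156543.03 * 0.80901699 / 2048 = 61.84 m/pixel

61.84 m/pixel


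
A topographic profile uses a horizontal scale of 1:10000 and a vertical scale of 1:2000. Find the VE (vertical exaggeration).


VE = horizontal_scale / vertical_scale = 10000 / 2000 = 5.0

5.0x


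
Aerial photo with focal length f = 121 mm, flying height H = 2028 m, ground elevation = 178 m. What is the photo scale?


scale = f / (H - h) = 121 mm / 1850 m = 121 / 1850000 = 1:15289

1:15289


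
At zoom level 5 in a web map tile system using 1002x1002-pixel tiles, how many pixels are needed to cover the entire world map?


tiles per axis = 2^5 = 32
total tiles = 32^2 = 1024
pixels per axis = 32 * 1002 = 32064
total pixels = 32064^2 = 1028100096

1028100096 pixels


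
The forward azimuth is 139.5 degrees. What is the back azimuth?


back azimuth = (139.5 + 180) mod 360 = 319.5 degrees

319.5 degrees


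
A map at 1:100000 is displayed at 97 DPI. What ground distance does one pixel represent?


pixel_cm = 2.54 / 97 ≈ 0.026186 cm
ground = pixel_cm * 100000 / 100 = 2.54 * 100000 / (97 * 100) = 254000 / 9700 ≈ 26.19 m

26.19 m


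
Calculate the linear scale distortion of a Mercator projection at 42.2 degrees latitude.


SF = 1 / cos(42.2) = 1 / 0.740805 = 1.35

1.35


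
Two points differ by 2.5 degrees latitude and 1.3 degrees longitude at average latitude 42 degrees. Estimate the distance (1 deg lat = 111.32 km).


dlat_km = 2.5 * 111.32 = 278.3
dlon_km = 1.3 * 111.32 * cos(42) ≈ 107.545
dist = sqrt(278.3^2 + 107.545^2) ≈ 298.4 km

298.4 km


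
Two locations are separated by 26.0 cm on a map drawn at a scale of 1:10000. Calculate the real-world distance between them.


ground = 26.0 cm * 10000 / 100 = 2600.0 m = 2.6 km

2.6 km


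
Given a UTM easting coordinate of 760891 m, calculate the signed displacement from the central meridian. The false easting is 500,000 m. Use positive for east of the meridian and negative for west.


displacement = 760891 - 500000 = 260891 m

260891 m


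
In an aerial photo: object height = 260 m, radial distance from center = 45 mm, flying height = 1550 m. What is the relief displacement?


d = h * r / H = 260 * 45 / 1550 = 7.55 mm

7.55 mm


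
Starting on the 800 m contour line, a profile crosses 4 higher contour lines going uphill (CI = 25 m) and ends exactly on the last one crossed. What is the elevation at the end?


elevation = 800 + 4 * 25 = 900 m

900 m


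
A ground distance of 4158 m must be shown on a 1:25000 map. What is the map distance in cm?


map_cm = 4158 * 100 / 25000 = 16.632 cm ≈ 16.63 cm

16.63 cm


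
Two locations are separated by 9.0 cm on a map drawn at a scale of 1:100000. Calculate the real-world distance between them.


ground = 9.0 cm * 100000 / 100 = 9000.0 m = 9.0 km

9.0 km


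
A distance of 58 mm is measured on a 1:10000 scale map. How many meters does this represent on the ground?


ground = 58 mm * 10000 / 1000 = 580.0 m

580.0 m


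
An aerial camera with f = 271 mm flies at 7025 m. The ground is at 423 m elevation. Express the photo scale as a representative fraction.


scale = f / (H - h) = 271 mm / 6602 m = 271 / 6602000 = 1:24362

1:24362


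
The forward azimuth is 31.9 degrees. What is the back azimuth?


back azimuth = (31.9 + 180) mod 360 = 211.9 degrees

211.9 degrees


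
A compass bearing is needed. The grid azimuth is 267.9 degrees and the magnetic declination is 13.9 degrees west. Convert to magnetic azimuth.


magnetic azimuth = grid azimuth - declination (east +ve)
mag_az = 267.9 - -13.9 = 281.8 degrees

281.8 degrees


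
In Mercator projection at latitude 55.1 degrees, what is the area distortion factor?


area_distortion = 1/cos^2(55.1) = 3.055

3.055


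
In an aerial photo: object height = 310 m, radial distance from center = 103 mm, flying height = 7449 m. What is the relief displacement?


d = h * r / H = 310 * 103 / 7449 = 4.29 mm

4.29 mm


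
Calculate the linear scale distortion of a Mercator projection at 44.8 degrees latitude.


SF = 1 / cos(44.8) = 1 / 0.709571 = 1.409

1.409


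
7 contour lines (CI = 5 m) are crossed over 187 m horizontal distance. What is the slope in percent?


elevation change = 7 * 5 = 35 m
slope = 35 / 187 * 100 = 18.7%

18.7%


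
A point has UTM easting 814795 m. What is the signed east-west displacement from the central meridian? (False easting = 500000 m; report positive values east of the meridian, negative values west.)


displacement = 814795 - 500000 = 314795 m

314795 m


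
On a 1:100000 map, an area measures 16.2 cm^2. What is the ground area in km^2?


ground_area = 16.2 * (100000/100)^2 = 16200000.0 m^2 = 16.2 km^2

16.2 km^2


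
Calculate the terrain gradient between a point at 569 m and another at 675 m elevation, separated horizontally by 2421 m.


gradient = (675 - 569) / 2421 = 106 / 2421 = 0.0438

0.0438


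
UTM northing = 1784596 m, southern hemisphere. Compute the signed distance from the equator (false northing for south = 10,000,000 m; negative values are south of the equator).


For southern: actual = 1784596 - 10000000 = -8215404 m

-8215404 m


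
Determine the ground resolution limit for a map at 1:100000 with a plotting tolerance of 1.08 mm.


ground = 1.08 mm * 100000 / 1000 = 108.0 m

108.0 m


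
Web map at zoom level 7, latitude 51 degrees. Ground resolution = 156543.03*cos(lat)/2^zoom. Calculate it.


res = 156543.03 * cos(51) / 2^7 = 156543.03 * 0.62932039 / 128 = 769.65 m/pixel

769.65 m/pixel


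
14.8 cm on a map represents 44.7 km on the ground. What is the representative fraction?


ground = 44.7 km = 4470000 cm; RF denominator = ground / map = 4470000 / 14.8 ≈ 302027; RF = 1:302027

1:302027


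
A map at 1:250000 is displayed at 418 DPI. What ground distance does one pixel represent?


pixel_cm = 2.54 / 418 ≈ 0.006077 cm
ground = pixel_cm * 250000 / 100 = 2.54 * 250000 / (418 * 100) = 635000 / 41800 ≈ 15.19 m

15.19 m


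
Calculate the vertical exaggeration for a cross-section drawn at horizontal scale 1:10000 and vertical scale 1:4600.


VE = horizontal_scale / vertical_scale = 10000 / 4600 ≈ 2.2

2.2x


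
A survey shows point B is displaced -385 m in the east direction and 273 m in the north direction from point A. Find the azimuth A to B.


az = atan2(-385, 273) = -54.7 deg
adjusted to 0-360: 305.3 degrees

305.3 degrees


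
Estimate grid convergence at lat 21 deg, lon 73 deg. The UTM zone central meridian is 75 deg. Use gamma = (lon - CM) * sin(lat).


gamma = (73 - 75) * sin(21) = -2 * 0.358368 = -0.717 degrees

-0.717 degrees


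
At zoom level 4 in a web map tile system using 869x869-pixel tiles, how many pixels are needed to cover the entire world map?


tiles per axis = 2^4 = 16
total tiles = 16^2 = 256
pixels per axis = 16 * 869 = 13904
total pixels = 13904^2 = 193321216

193321216 pixels


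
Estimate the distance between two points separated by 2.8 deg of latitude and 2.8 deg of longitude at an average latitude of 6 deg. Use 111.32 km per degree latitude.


dlat_km = 2.8 * 111.32 = 311.696
dlon_km = 2.8 * 111.32 * cos(6) ≈ 309.988
dist = sqrt(311.696^2 + 309.988^2) ≈ 439.6 km

439.6 km


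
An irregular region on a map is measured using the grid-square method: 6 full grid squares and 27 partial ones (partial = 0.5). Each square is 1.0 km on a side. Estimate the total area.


effective squares = 6 + 27 * 0.5 = 19.5
area = 19.5 * 1.0 = 19.5 km^2

19.5 km^2


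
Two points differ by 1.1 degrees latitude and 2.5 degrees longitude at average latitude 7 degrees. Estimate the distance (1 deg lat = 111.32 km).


dlat_km = 1.1 * 111.32 = 122.452
dlon_km = 2.5 * 111.32 * cos(7) ≈ 276.226
dist = sqrt(122.452^2 + 276.226^2) ≈ 302.2 km

302.2 km


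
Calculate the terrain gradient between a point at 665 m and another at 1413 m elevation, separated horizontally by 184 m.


gradient = (1413 - 665) / 184 = 748 / 184 = 4.0652

4.0652


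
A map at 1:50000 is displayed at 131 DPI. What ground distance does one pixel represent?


pixel_cm = 2.54 / 131 ≈ 0.019389 cm
ground = pixel_cm * 50000 / 100 = 2.54 * 50000 / (131 * 100) = 127000 / 13100 ≈ 9.69 m

9.69 m


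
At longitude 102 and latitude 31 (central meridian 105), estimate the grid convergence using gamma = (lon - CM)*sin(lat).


gamma = (102 - 105) * sin(31) = -3 * 0.515038 = -1.545 degrees

-1.545 degrees


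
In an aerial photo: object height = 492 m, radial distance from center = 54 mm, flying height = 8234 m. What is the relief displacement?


d = h * r / H = 492 * 54 / 8234 = 3.23 mm

3.23 mm


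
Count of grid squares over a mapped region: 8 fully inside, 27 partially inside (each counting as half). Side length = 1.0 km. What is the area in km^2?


effective squares = 8 + 27 * 0.5 = 21.5
area = 21.5 * 1.0 = 21.5 km^2

21.5 km^2


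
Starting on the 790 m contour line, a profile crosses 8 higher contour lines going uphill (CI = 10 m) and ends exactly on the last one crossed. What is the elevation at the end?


elevation = 790 + 8 * 10 = 870 m

870 m


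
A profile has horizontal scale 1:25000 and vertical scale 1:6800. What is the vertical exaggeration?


VE = horizontal_scale / vertical_scale = 25000 / 6800 ≈ 3.7

3.7x


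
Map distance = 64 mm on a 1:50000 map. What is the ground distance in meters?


ground = 64 mm * 50000 / 1000 = 3200.0 m

3200.0 m


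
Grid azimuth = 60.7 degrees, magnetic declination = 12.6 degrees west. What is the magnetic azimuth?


magnetic azimuth = grid azimuth - declination (east +ve)
mag_az = 60.7 - -12.6 = 73.3 degrees

73.3 degrees


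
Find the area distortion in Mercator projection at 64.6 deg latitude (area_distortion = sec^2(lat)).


area_distortion = 1/cos^2(64.6) = 5.435

5.435


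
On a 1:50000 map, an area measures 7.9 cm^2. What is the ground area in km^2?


ground_area = 7.9 * (50000/100)^2 = 1975000.0 m^2 = 1.975 km^2

1.975 km^2


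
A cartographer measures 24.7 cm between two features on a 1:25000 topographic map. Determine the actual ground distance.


ground = 24.7 cm * 25000 / 100 = 6175.0 m = 6.175 km

6.175 km


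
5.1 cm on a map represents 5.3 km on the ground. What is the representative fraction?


ground = 5.3 km = 530000 cm; RF denominator = ground / map = 530000 / 5.1 ≈ 103922; RF = 1:103922

1:103922


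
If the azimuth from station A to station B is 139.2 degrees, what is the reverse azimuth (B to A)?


back azimuth = (139.2 + 180) mod 360 = 319.2 degrees

319.2 degrees


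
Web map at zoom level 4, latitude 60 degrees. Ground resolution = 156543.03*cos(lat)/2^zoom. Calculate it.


res = 156543.03 * cos(60) / 2^4 = 156543.03 * 0.5 / 16 = 4891.97 m/pixel

4891.97 m/pixel


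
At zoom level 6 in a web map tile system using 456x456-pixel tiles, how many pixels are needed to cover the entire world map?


tiles per axis = 2^6 = 64
total tiles = 64^2 = 4096
pixels per axis = 64 * 456 = 29184
total pixels = 29184^2 = 851705856

851705856 pixels
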